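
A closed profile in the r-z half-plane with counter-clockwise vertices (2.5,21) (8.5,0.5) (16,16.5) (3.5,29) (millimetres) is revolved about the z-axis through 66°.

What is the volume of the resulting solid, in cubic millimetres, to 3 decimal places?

Volume = 1769.777 mm³

Profile (r,z), 4 vertices: (2.5,21) (8.5,0.5) (16,16.5) (3.5,29)
edge 0: (2.5,21)→(8.5,0.5)  cross = 2.5·0.5 − 8.5·21 = -177.2500; (r_i+r_j)·cross = 11·-177.2500 = -1949.7500
edge 1: (8.5,0.5)→(16,16.5)  cross = 8.5·16.5 − 16·0.5 = 132.2500; (r_i+r_j)·cross = 24.5·132.2500 = 3240.1250
edge 2: (16,16.5)→(3.5,29)  cross = 16·29 − 3.5·16.5 = 406.2500; (r_i+r_j)·cross = 19.5·406.2500 = 7921.8750
edge 3: (3.5,29)→(2.5,21)  cross = 3.5·21 − 2.5·29 = 1.0000; (r_i+r_j)·cross = 6·1.0000 = 6.0000
Σcross = 362.2500 → A = |Σcross|/2 = 181.1250 mm²
Σ(r_i+r_j)·cross = 9218.2500 → first moment M = |Σ|/6 = 1536.3750
R_c = M/A = 1536.3750/181.1250 = 8.4824 mm
θ = 66° = 1.151917 rad
V = θ·R_c·A = 1.151917·8.4824·181.1250 = 1769.777 mm³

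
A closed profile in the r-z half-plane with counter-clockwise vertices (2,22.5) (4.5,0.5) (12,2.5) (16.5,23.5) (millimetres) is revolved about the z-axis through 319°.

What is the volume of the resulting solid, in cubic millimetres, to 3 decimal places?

Volume = 11408.941 mm³

Profile (r,z), 4 vertices: (2,22.5) (4.5,0.5) (12,2.5) (16.5,23.5)
edge 0: (2,22.5)→(4.5,0.5)  cross = 2·0.5 − 4.5·22.5 = -100.2500; (r_i+r_j)·cross = 6.5·-100.2500 = -651.6250
edge 1: (4.5,0.5)→(12,2.5)  cross = 4.5·2.5 − 12·0.5 = 5.2500; (r_i+r_j)·cross = 16.5·5.2500 = 86.6250
edge 2: (12,2.5)→(16.5,23.5)  cross = 12·23.5 − 16.5·2.5 = 240.7500; (r_i+r_j)·cross = 28.5·240.7500 = 6861.3750
edge 3: (16.5,23.5)→(2,22.5)  cross = 16.5·22.5 − 2·23.5 = 324.2500; (r_i+r_j)·cross = 18.5·324.2500 = 5998.6250
Σcross = 470.0000 → A = |Σcross|/2 = 235.0000 mm²
Σ(r_i+r_j)·cross = 12295.0000 → first moment M = |Σ|/6 = 2049.1667
R_c = M/A = 2049.1667/235.0000 = 8.7199 mm
θ = 319° = 5.567600 rad
V = θ·R_c·A = 5.567600·8.7199·235.0000 = 11408.941 mm³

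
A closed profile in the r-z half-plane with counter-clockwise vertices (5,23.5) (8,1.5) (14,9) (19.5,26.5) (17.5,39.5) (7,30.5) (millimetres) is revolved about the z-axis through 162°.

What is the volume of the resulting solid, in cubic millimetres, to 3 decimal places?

Volume = 10891.215 mm³

Profile (r,z), 6 vertices: (5,23.5) (8,1.5) (14,9) (19.5,26.5) (17.5,39.5) (7,30.5)
edge 0: (5,23.5)→(8,1.5)  cross = 5·1.5 − 8·23.5 = -180.5000; (r_i+r_j)·cross = 13·-180.5000 = -2346.5000
edge 1: (8,1.5)→(14,9)  cross = 8·9 − 14·1.5 = 51.0000; (r_i+r_j)·cross = 22·51.0000 = 1122.0000
edge 2: (14,9)→(19.5,26.5)  cross = 14·26.5 − 19.5·9 = 195.5000; (r_i+r_j)·cross = 33.5·195.5000 = 6549.2500
edge 3: (19.5,26.5)→(17.5,39.5)  cross = 19.5·39.5 − 17.5·26.5 = 306.5000; (r_i+r_j)·cross = 37·306.5000 = 11340.5000
edge 4: (17.5,39.5)→(7,30.5)  cross = 17.5·30.5 − 7·39.5 = 257.2500; (r_i+r_j)·cross = 24.5·257.2500 = 6302.6250
edge 5: (7,30.5)→(5,23.5)  cross = 7·23.5 − 5·30.5 = 12.0000; (r_i+r_j)·cross = 12·12.0000 = 144.0000
Σcross = 641.7500 → A = |Σcross|/2 = 320.8750 mm²
Σ(r_i+r_j)·cross = 23111.8750 → first moment M = |Σ|/6 = 3851.9792
R_c = M/A = 3851.9792/320.8750 = 12.0046 mm
θ = 162° = 2.827433 rad
V = θ·R_c·A = 2.827433·12.0046·320.8750 = 10891.215 mm³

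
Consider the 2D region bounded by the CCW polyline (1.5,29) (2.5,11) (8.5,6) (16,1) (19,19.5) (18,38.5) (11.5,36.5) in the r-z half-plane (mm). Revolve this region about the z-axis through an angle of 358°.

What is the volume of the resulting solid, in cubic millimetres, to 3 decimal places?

Profile (r,z), 7 vertices: (1.5,29) (2.5,11) (8.5,6) (16,1) (19,19.5) (18,38.5) (11.5,36.5)
edge 0: (1.5,29)→(2.5,11)  cross = 1.5·11 − 2.5·29 = -56.0000; (r_i+r_j)·cross = 4·-56.0000 = -224.0000
edge 1: (2.5,11)→(8.5,6)  cross = 2.5·6 − 8.5·11 = -78.5000; (r_i+r_j)·cross = 11·-78.5000 = -863.5000
edge 2: (8.5,6)→(16,1)  cross = 8.5·1 − 16·6 = -87.5000; (r_i+r_j)·cross = 24.5·-87.5000 = -2143.7500
edge 3: (16,1)→(19,19.5)  cross = 16·19.5 − 19·1 = 293.0000; (r_i+r_j)·cross = 35·293.0000 = 10255.0000
edge 4: (19,19.5)→(18,38.5)  cross = 19·38.5 − 18·19.5 = 380.5000; (r_i+r_j)·cross = 37·380.5000 = 14078.5000
edge 5: (18,38.5)→(11.5,36.5)  cross = 18·36.5 − 11.5·38.5 = 214.2500; (r_i+r_j)·cross = 29.5·214.2500 = 6320.3750
edge 6: (11.5,36.5)→(1.5,29)  cross = 11.5·29 − 1.5·36.5 = 278.7500; (r_i+r_j)·cross = 13·278.7500 = 3623.7500
Σcross = 944.5000 → A = |Σcross|/2 = 472.2500 mm²
Σ(r_i+r_j)·cross = 31046.3750 → first moment M = |Σ|/6 = 5174.3958
R_c = M/A = 5174.3958/472.2500 = 10.9569 mm
θ = 358° = 6.248279 rad
V = θ·R_c·A = 6.248279·10.9569·472.2500 = 32331.067 mm³

Volume = 32331.067 mm³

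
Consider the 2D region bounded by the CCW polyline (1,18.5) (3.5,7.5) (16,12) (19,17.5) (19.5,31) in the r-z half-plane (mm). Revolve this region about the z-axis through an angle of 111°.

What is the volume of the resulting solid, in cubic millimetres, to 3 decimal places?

Profile (r,z), 5 vertices: (1,18.5) (3.5,7.5) (16,12) (19,17.5) (19.5,31)
edge 0: (1,18.5)→(3.5,7.5)  cross = 1·7.5 − 3.5·18.5 = -57.2500; (r_i+r_j)·cross = 4.5·-57.2500 = -257.6250
edge 1: (3.5,7.5)→(16,12)  cross = 3.5·12 − 16·7.5 = -78.0000; (r_i+r_j)·cross = 19.5·-78.0000 = -1521.0000
edge 2: (16,12)→(19,17.5)  cross = 16·17.5 − 19·12 = 52.0000; (r_i+r_j)·cross = 35·52.0000 = 1820.0000
edge 3: (19,17.5)→(19.5,31)  cross = 19·31 − 19.5·17.5 = 247.7500; (r_i+r_j)·cross = 38.5·247.7500 = 9538.3750
edge 4: (19.5,31)→(1,18.5)  cross = 19.5·18.5 − 1·31 = 329.7500; (r_i+r_j)·cross = 20.5·329.7500 = 6759.8750
Σcross = 494.2500 → A = |Σcross|/2 = 247.1250 mm²
Σ(r_i+r_j)·cross = 16339.6250 → first moment M = |Σ|/6 = 2723.2708
R_c = M/A = 2723.2708/247.1250 = 11.0198 mm
θ = 111° = 1.937315 rad
V = θ·R_c·A = 1.937315·11.0198·247.1250 = 5275.835 mm³

Volume = 5275.835 mm³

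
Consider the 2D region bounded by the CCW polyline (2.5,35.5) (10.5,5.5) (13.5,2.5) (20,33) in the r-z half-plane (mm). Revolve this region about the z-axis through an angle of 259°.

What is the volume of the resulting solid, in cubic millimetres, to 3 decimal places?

Profile (r,z), 4 vertices: (2.5,35.5) (10.5,5.5) (13.5,2.5) (20,33)
edge 0: (2.5,35.5)→(10.5,5.5)  cross = 2.5·5.5 − 10.5·35.5 = -359.0000; (r_i+r_j)·cross = 13·-359.0000 = -4667.0000
edge 1: (10.5,5.5)→(13.5,2.5)  cross = 10.5·2.5 − 13.5·5.5 = -48.0000; (r_i+r_j)·cross = 24·-48.0000 = -1152.0000
edge 2: (13.5,2.5)→(20,33)  cross = 13.5·33 − 20·2.5 = 395.5000; (r_i+r_j)·cross = 33.5·395.5000 = 13249.2500
edge 3: (20,33)→(2.5,35.5)  cross = 20·35.5 − 2.5·33 = 627.5000; (r_i+r_j)·cross = 22.5·627.5000 = 14118.7500
Σcross = 616.0000 → A = |Σcross|/2 = 308.0000 mm²
Σ(r_i+r_j)·cross = 21549.0000 → first moment M = |Σ|/6 = 3591.5000
R_c = M/A = 3591.5000/308.0000 = 11.6607 mm
θ = 259° = 4.520403 rad
V = θ·R_c·A = 4.520403·11.6607·308.0000 = 16235.027 mm³

Volume = 16235.027 mm³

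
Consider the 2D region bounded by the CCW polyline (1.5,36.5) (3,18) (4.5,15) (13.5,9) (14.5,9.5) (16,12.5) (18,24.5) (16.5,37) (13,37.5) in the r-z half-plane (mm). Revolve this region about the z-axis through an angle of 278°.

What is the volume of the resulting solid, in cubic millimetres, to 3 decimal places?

Volume = 17878.463 mm³

Profile (r,z), 9 vertices: (1.5,36.5) (3,18) (4.5,15) (13.5,9) (14.5,9.5) (16,12.5) (18,24.5) (16.5,37) (13,37.5)
edge 0: (1.5,36.5)→(3,18)  cross = 1.5·18 − 3·36.5 = -82.5000; (r_i+r_j)·cross = 4.5·-82.5000 = -371.2500
edge 1: (3,18)→(4.5,15)  cross = 3·15 − 4.5·18 = -36.0000; (r_i+r_j)·cross = 7.5·-36.0000 = -270.0000
edge 2: (4.5,15)→(13.5,9)  cross = 4.5·9 − 13.5·15 = -162.0000; (r_i+r_j)·cross = 18·-162.0000 = -2916.0000
edge 3: (13.5,9)→(14.5,9.5)  cross = 13.5·9.5 − 14.5·9 = -2.2500; (r_i+r_j)·cross = 28·-2.2500 = -63.0000
edge 4: (14.5,9.5)→(16,12.5)  cross = 14.5·12.5 − 16·9.5 = 29.2500; (r_i+r_j)·cross = 30.5·29.2500 = 892.1250
edge 5: (16,12.5)→(18,24.5)  cross = 16·24.5 − 18·12.5 = 167.0000; (r_i+r_j)·cross = 34·167.0000 = 5678.0000
edge 6: (18,24.5)→(16.5,37)  cross = 18·37 − 16.5·24.5 = 261.7500; (r_i+r_j)·cross = 34.5·261.7500 = 9030.3750
edge 7: (16.5,37)→(13,37.5)  cross = 16.5·37.5 − 13·37 = 137.7500; (r_i+r_j)·cross = 29.5·137.7500 = 4063.6250
edge 8: (13,37.5)→(1.5,36.5)  cross = 13·36.5 − 1.5·37.5 = 418.2500; (r_i+r_j)·cross = 14.5·418.2500 = 6064.6250
Σcross = 731.2500 → A = |Σcross|/2 = 365.6250 mm²
Σ(r_i+r_j)·cross = 22108.5000 → first moment M = |Σ|/6 = 3684.7500
R_c = M/A = 3684.7500/365.6250 = 10.0779 mm
θ = 278° = 4.852015 rad
V = θ·R_c·A = 4.852015·10.0779·365.6250 = 17878.463 mm³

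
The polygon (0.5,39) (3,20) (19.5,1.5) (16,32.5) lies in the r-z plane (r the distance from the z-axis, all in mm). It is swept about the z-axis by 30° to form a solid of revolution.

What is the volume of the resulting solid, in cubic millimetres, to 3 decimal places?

Volume = 1974.469 mm³

Profile (r,z), 4 vertices: (0.5,39) (3,20) (19.5,1.5) (16,32.5)
edge 0: (0.5,39)→(3,20)  cross = 0.5·20 − 3·39 = -107.0000; (r_i+r_j)·cross = 3.5·-107.0000 = -374.5000
edge 1: (3,20)→(19.5,1.5)  cross = 3·1.5 − 19.5·20 = -385.5000; (r_i+r_j)·cross = 22.5·-385.5000 = -8673.7500
edge 2: (19.5,1.5)→(16,32.5)  cross = 19.5·32.5 − 16·1.5 = 609.7500; (r_i+r_j)·cross = 35.5·609.7500 = 21646.1250
edge 3: (16,32.5)→(0.5,39)  cross = 16·39 − 0.5·32.5 = 607.7500; (r_i+r_j)·cross = 16.5·607.7500 = 10027.8750
Σcross = 725.0000 → A = |Σcross|/2 = 362.5000 mm²
Σ(r_i+r_j)·cross = 22625.7500 → first moment M = |Σ|/6 = 3770.9583
R_c = M/A = 3770.9583/362.5000 = 10.4026 mm
θ = 30° = 0.523599 rad
V = θ·R_c·A = 0.523599·10.4026·362.5000 = 1974.469 mm³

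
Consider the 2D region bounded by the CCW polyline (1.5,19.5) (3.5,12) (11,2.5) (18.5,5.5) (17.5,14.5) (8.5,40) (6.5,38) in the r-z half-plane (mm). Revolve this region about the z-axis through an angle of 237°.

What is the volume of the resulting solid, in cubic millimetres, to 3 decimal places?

Volume = 14527.488 mm³

Profile (r,z), 7 vertices: (1.5,19.5) (3.5,12) (11,2.5) (18.5,5.5) (17.5,14.5) (8.5,40) (6.5,38)
edge 0: (1.5,19.5)→(3.5,12)  cross = 1.5·12 − 3.5·19.5 = -50.2500; (r_i+r_j)·cross = 5·-50.2500 = -251.2500
edge 1: (3.5,12)→(11,2.5)  cross = 3.5·2.5 − 11·12 = -123.2500; (r_i+r_j)·cross = 14.5·-123.2500 = -1787.1250
edge 2: (11,2.5)→(18.5,5.5)  cross = 11·5.5 − 18.5·2.5 = 14.2500; (r_i+r_j)·cross = 29.5·14.2500 = 420.3750
edge 3: (18.5,5.5)→(17.5,14.5)  cross = 18.5·14.5 − 17.5·5.5 = 172.0000; (r_i+r_j)·cross = 36·172.0000 = 6192.0000
edge 4: (17.5,14.5)→(8.5,40)  cross = 17.5·40 − 8.5·14.5 = 576.7500; (r_i+r_j)·cross = 26·576.7500 = 14995.5000
edge 5: (8.5,40)→(6.5,38)  cross = 8.5·38 − 6.5·40 = 63.0000; (r_i+r_j)·cross = 15·63.0000 = 945.0000
edge 6: (6.5,38)→(1.5,19.5)  cross = 6.5·19.5 − 1.5·38 = 69.7500; (r_i+r_j)·cross = 8·69.7500 = 558.0000
Σcross = 722.2500 → A = |Σcross|/2 = 361.1250 mm²
Σ(r_i+r_j)·cross = 21072.5000 → first moment M = |Σ|/6 = 3512.0833
R_c = M/A = 3512.0833/361.1250 = 9.7254 mm
θ = 237° = 4.136430 rad
V = θ·R_c·A = 4.136430·9.7254·361.1250 = 14527.488 mm³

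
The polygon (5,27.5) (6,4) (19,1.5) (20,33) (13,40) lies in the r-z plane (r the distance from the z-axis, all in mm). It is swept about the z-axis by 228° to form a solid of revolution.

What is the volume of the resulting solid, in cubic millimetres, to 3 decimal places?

Profile (r,z), 5 vertices: (5,27.5) (6,4) (19,1.5) (20,33) (13,40)
edge 0: (5,27.5)→(6,4)  cross = 5·4 − 6·27.5 = -145.0000; (r_i+r_j)·cross = 11·-145.0000 = -1595.0000
edge 1: (6,4)→(19,1.5)  cross = 6·1.5 − 19·4 = -67.0000; (r_i+r_j)·cross = 25·-67.0000 = -1675.0000
edge 2: (19,1.5)→(20,33)  cross = 19·33 − 20·1.5 = 597.0000; (r_i+r_j)·cross = 39·597.0000 = 23283.0000
edge 3: (20,33)→(13,40)  cross = 20·40 − 13·33 = 371.0000; (r_i+r_j)·cross = 33·371.0000 = 12243.0000
edge 4: (13,40)→(5,27.5)  cross = 13·27.5 − 5·40 = 157.5000; (r_i+r_j)·cross = 18·157.5000 = 2835.0000
Σcross = 913.5000 → A = |Σcross|/2 = 456.7500 mm²
Σ(r_i+r_j)·cross = 35091.0000 → first moment M = |Σ|/6 = 5848.5000
R_c = M/A = 5848.5000/456.7500 = 12.8046 mm
θ = 228° = 3.979351 rad
V = θ·R_c·A = 3.979351·12.8046·456.7500 = 23273.233 mm³

Volume = 23273.233 mm³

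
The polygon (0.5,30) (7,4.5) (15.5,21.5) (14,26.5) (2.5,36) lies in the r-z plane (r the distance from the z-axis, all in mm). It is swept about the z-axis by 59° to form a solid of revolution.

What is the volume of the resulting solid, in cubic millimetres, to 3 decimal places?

Volume = 1869.029 mm³

Profile (r,z), 5 vertices: (0.5,30) (7,4.5) (15.5,21.5) (14,26.5) (2.5,36)
edge 0: (0.5,30)→(7,4.5)  cross = 0.5·4.5 − 7·30 = -207.7500; (r_i+r_j)·cross = 7.5·-207.7500 = -1558.1250
edge 1: (7,4.5)→(15.5,21.5)  cross = 7·21.5 − 15.5·4.5 = 80.7500; (r_i+r_j)·cross = 22.5·80.7500 = 1816.8750
edge 2: (15.5,21.5)→(14,26.5)  cross = 15.5·26.5 − 14·21.5 = 109.7500; (r_i+r_j)·cross = 29.5·109.7500 = 3237.6250
edge 3: (14,26.5)→(2.5,36)  cross = 14·36 − 2.5·26.5 = 437.7500; (r_i+r_j)·cross = 16.5·437.7500 = 7222.8750
edge 4: (2.5,36)→(0.5,30)  cross = 2.5·30 − 0.5·36 = 57.0000; (r_i+r_j)·cross = 3·57.0000 = 171.0000
Σcross = 477.5000 → A = |Σcross|/2 = 238.7500 mm²
Σ(r_i+r_j)·cross = 10890.2500 → first moment M = |Σ|/6 = 1815.0417
R_c = M/A = 1815.0417/238.7500 = 7.6023 mm
θ = 59° = 1.029744 rad
V = θ·R_c·A = 1.029744·7.6023·238.7500 = 1869.029 mm³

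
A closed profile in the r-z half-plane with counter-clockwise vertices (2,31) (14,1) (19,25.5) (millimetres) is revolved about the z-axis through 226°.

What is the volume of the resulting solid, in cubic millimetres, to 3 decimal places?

Volume = 10216.110 mm³

Profile (r,z), 3 vertices: (2,31) (14,1) (19,25.5)
edge 0: (2,31)→(14,1)  cross = 2·1 − 14·31 = -432.0000; (r_i+r_j)·cross = 16·-432.0000 = -6912.0000
edge 1: (14,1)→(19,25.5)  cross = 14·25.5 − 19·1 = 338.0000; (r_i+r_j)·cross = 33·338.0000 = 11154.0000
edge 2: (19,25.5)→(2,31)  cross = 19·31 − 2·25.5 = 538.0000; (r_i+r_j)·cross = 21·538.0000 = 11298.0000
Σcross = 444.0000 → A = |Σcross|/2 = 222.0000 mm²
Σ(r_i+r_j)·cross = 15540.0000 → first moment M = |Σ|/6 = 2590.0000
R_c = M/A = 2590.0000/222.0000 = 11.6667 mm
θ = 226° = 3.944444 rad
V = θ·R_c·A = 3.944444·11.6667·222.0000 = 10216.110 mm³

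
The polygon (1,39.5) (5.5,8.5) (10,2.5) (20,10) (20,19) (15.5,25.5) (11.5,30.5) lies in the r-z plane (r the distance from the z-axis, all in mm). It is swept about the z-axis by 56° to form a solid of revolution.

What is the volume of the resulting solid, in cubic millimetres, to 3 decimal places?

Volume = 3914.811 mm³

Profile (r,z), 7 vertices: (1,39.5) (5.5,8.5) (10,2.5) (20,10) (20,19) (15.5,25.5) (11.5,30.5)
edge 0: (1,39.5)→(5.5,8.5)  cross = 1·8.5 − 5.5·39.5 = -208.7500; (r_i+r_j)·cross = 6.5·-208.7500 = -1356.8750
edge 1: (5.5,8.5)→(10,2.5)  cross = 5.5·2.5 − 10·8.5 = -71.2500; (r_i+r_j)·cross = 15.5·-71.2500 = -1104.3750
edge 2: (10,2.5)→(20,10)  cross = 10·10 − 20·2.5 = 50.0000; (r_i+r_j)·cross = 30·50.0000 = 1500.0000
edge 3: (20,10)→(20,19)  cross = 20·19 − 20·10 = 180.0000; (r_i+r_j)·cross = 40·180.0000 = 7200.0000
edge 4: (20,19)→(15.5,25.5)  cross = 20·25.5 − 15.5·19 = 215.5000; (r_i+r_j)·cross = 35.5·215.5000 = 7650.2500
edge 5: (15.5,25.5)→(11.5,30.5)  cross = 15.5·30.5 − 11.5·25.5 = 179.5000; (r_i+r_j)·cross = 27·179.5000 = 4846.5000
edge 6: (11.5,30.5)→(1,39.5)  cross = 11.5·39.5 − 1·30.5 = 423.7500; (r_i+r_j)·cross = 12.5·423.7500 = 5296.8750
Σcross = 768.7500 → A = |Σcross|/2 = 384.3750 mm²
Σ(r_i+r_j)·cross = 24032.3750 → first moment M = |Σ|/6 = 4005.3958
R_c = M/A = 4005.3958/384.3750 = 10.4205 mm
θ = 56° = 0.977384 rad
V = θ·R_c·A = 0.977384·10.4205·384.3750 = 3914.811 mm³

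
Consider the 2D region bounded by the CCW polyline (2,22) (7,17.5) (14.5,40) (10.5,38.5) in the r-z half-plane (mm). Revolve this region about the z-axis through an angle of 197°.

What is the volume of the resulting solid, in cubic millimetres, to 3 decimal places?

Volume = 2793.403 mm³

Profile (r,z), 4 vertices: (2,22) (7,17.5) (14.5,40) (10.5,38.5)
edge 0: (2,22)→(7,17.5)  cross = 2·17.5 − 7·22 = -119.0000; (r_i+r_j)·cross = 9·-119.0000 = -1071.0000
edge 1: (7,17.5)→(14.5,40)  cross = 7·40 − 14.5·17.5 = 26.2500; (r_i+r_j)·cross = 21.5·26.2500 = 564.3750
edge 2: (14.5,40)→(10.5,38.5)  cross = 14.5·38.5 − 10.5·40 = 138.2500; (r_i+r_j)·cross = 25·138.2500 = 3456.2500
edge 3: (10.5,38.5)→(2,22)  cross = 10.5·22 − 2·38.5 = 154.0000; (r_i+r_j)·cross = 12.5·154.0000 = 1925.0000
Σcross = 199.5000 → A = |Σcross|/2 = 99.7500 mm²
Σ(r_i+r_j)·cross = 4874.6250 → first moment M = |Σ|/6 = 812.4375
R_c = M/A = 812.4375/99.7500 = 8.1447 mm
θ = 197° = 3.438299 rad
V = θ·R_c·A = 3.438299·8.1447·99.7500 = 2793.403 mm³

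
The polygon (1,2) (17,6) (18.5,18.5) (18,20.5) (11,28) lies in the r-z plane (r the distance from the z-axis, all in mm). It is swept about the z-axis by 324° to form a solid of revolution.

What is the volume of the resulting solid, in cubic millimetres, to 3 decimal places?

Profile (r,z), 5 vertices: (1,2) (17,6) (18.5,18.5) (18,20.5) (11,28)
edge 0: (1,2)→(17,6)  cross = 1·6 − 17·2 = -28.0000; (r_i+r_j)·cross = 18·-28.0000 = -504.0000
edge 1: (17,6)→(18.5,18.5)  cross = 17·18.5 − 18.5·6 = 203.5000; (r_i+r_j)·cross = 35.5·203.5000 = 7224.2500
edge 2: (18.5,18.5)→(18,20.5)  cross = 18.5·20.5 − 18·18.5 = 46.2500; (r_i+r_j)·cross = 36.5·46.2500 = 1688.1250
edge 3: (18,20.5)→(11,28)  cross = 18·28 − 11·20.5 = 278.5000; (r_i+r_j)·cross = 29·278.5000 = 8076.5000
edge 4: (11,28)→(1,2)  cross = 11·2 − 1·28 = -6.0000; (r_i+r_j)·cross = 12·-6.0000 = -72.0000
Σcross = 494.2500 → A = |Σcross|/2 = 247.1250 mm²
Σ(r_i+r_j)·cross = 16412.8750 → first moment M = |Σ|/6 = 2735.4792
R_c = M/A = 2735.4792/247.1250 = 11.0692 mm
θ = 324° = 5.654867 rad
V = θ·R_c·A = 5.654867·11.0692·247.1250 = 15468.770 mm³

Volume = 15468.770 mm³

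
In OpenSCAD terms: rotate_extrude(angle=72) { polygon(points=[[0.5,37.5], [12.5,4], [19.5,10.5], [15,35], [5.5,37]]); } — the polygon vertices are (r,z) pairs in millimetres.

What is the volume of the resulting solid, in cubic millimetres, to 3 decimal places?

Volume = 4671.862 mm³

Profile (r,z), 5 vertices: (0.5,37.5) (12.5,4) (19.5,10.5) (15,35) (5.5,37)
edge 0: (0.5,37.5)→(12.5,4)  cross = 0.5·4 − 12.5·37.5 = -466.7500; (r_i+r_j)·cross = 13·-466.7500 = -6067.7500
edge 1: (12.5,4)→(19.5,10.5)  cross = 12.5·10.5 − 19.5·4 = 53.2500; (r_i+r_j)·cross = 32·53.2500 = 1704.0000
edge 2: (19.5,10.5)→(15,35)  cross = 19.5·35 − 15·10.5 = 525.0000; (r_i+r_j)·cross = 34.5·525.0000 = 18112.5000
edge 3: (15,35)→(5.5,37)  cross = 15·37 − 5.5·35 = 362.5000; (r_i+r_j)·cross = 20.5·362.5000 = 7431.2500
edge 4: (5.5,37)→(0.5,37.5)  cross = 5.5·37.5 − 0.5·37 = 187.7500; (r_i+r_j)·cross = 6·187.7500 = 1126.5000
Σcross = 661.7500 → A = |Σcross|/2 = 330.8750 mm²
Σ(r_i+r_j)·cross = 22306.5000 → first moment M = |Σ|/6 = 3717.7500
R_c = M/A = 3717.7500/330.8750 = 11.2361 mm
θ = 72° = 1.256637 rad
V = θ·R_c·A = 1.256637·11.2361·330.8750 = 4671.862 mm³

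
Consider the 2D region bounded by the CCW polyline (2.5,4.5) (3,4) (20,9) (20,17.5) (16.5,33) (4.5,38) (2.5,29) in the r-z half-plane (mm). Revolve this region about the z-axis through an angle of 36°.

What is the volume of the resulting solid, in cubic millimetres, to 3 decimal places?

Profile (r,z), 7 vertices: (2.5,4.5) (3,4) (20,9) (20,17.5) (16.5,33) (4.5,38) (2.5,29)
edge 0: (2.5,4.5)→(3,4)  cross = 2.5·4 − 3·4.5 = -3.5000; (r_i+r_j)·cross = 5.5·-3.5000 = -19.2500
edge 1: (3,4)→(20,9)  cross = 3·9 − 20·4 = -53.0000; (r_i+r_j)·cross = 23·-53.0000 = -1219.0000
edge 2: (20,9)→(20,17.5)  cross = 20·17.5 − 20·9 = 170.0000; (r_i+r_j)·cross = 40·170.0000 = 6800.0000
edge 3: (20,17.5)→(16.5,33)  cross = 20·33 − 16.5·17.5 = 371.2500; (r_i+r_j)·cross = 36.5·371.2500 = 13550.6250
edge 4: (16.5,33)→(4.5,38)  cross = 16.5·38 − 4.5·33 = 478.5000; (r_i+r_j)·cross = 21·478.5000 = 10048.5000
edge 5: (4.5,38)→(2.5,29)  cross = 4.5·29 − 2.5·38 = 35.5000; (r_i+r_j)·cross = 7·35.5000 = 248.5000
edge 6: (2.5,29)→(2.5,4.5)  cross = 2.5·4.5 − 2.5·29 = -61.2500; (r_i+r_j)·cross = 5·-61.2500 = -306.2500
Σcross = 937.5000 → A = |Σcross|/2 = 468.7500 mm²
Σ(r_i+r_j)·cross = 29103.1250 → first moment M = |Σ|/6 = 4850.5208
R_c = M/A = 4850.5208/468.7500 = 10.3478 mm
θ = 36° = 0.628319 rad
V = θ·R_c·A = 0.628319·10.3478·468.7500 = 3047.672 mm³

Volume = 3047.672 mm³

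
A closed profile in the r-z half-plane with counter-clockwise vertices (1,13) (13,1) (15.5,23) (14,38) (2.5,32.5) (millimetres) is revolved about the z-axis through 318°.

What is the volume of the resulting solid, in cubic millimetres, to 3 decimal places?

Profile (r,z), 5 vertices: (1,13) (13,1) (15.5,23) (14,38) (2.5,32.5)
edge 0: (1,13)→(13,1)  cross = 1·1 − 13·13 = -168.0000; (r_i+r_j)·cross = 14·-168.0000 = -2352.0000
edge 1: (13,1)→(15.5,23)  cross = 13·23 − 15.5·1 = 283.5000; (r_i+r_j)·cross = 28.5·283.5000 = 8079.7500
edge 2: (15.5,23)→(14,38)  cross = 15.5·38 − 14·23 = 267.0000; (r_i+r_j)·cross = 29.5·267.0000 = 7876.5000
edge 3: (14,38)→(2.5,32.5)  cross = 14·32.5 − 2.5·38 = 360.0000; (r_i+r_j)·cross = 16.5·360.0000 = 5940.0000
edge 4: (2.5,32.5)→(1,13)  cross = 2.5·13 − 1·32.5 = 0.0000; (r_i+r_j)·cross = 3.5·0.0000 = 0.0000
Σcross = 742.5000 → A = |Σcross|/2 = 371.2500 mm²
Σ(r_i+r_j)·cross = 19544.2500 → first moment M = |Σ|/6 = 3257.3750
R_c = M/A = 3257.3750/371.2500 = 8.7741 mm
θ = 318° = 5.550147 rad
V = θ·R_c·A = 5.550147·8.7741·371.2500 = 18078.910 mm³

Volume = 18078.910 mm³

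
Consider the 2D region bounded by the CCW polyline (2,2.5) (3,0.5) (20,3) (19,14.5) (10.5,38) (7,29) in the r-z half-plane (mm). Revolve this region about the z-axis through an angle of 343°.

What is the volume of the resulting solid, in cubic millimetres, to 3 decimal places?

Profile (r,z), 6 vertices: (2,2.5) (3,0.5) (20,3) (19,14.5) (10.5,38) (7,29)
edge 0: (2,2.5)→(3,0.5)  cross = 2·0.5 − 3·2.5 = -6.5000; (r_i+r_j)·cross = 5·-6.5000 = -32.5000
edge 1: (3,0.5)→(20,3)  cross = 3·3 − 20·0.5 = -1.0000; (r_i+r_j)·cross = 23·-1.0000 = -23.0000
edge 2: (20,3)→(19,14.5)  cross = 20·14.5 − 19·3 = 233.0000; (r_i+r_j)·cross = 39·233.0000 = 9087.0000
edge 3: (19,14.5)→(10.5,38)  cross = 19·38 − 10.5·14.5 = 569.7500; (r_i+r_j)·cross = 29.5·569.7500 = 16807.6250
edge 4: (10.5,38)→(7,29)  cross = 10.5·29 − 7·38 = 38.5000; (r_i+r_j)·cross = 17.5·38.5000 = 673.7500
edge 5: (7,29)→(2,2.5)  cross = 7·2.5 − 2·29 = -40.5000; (r_i+r_j)·cross = 9·-40.5000 = -364.5000
Σcross = 793.2500 → A = |Σcross|/2 = 396.6250 mm²
Σ(r_i+r_j)·cross = 26148.3750 → first moment M = |Σ|/6 = 4358.0625
R_c = M/A = 4358.0625/396.6250 = 10.9879 mm
θ = 343° = 5.986479 rad
V = θ·R_c·A = 5.986479·10.9879·396.6250 = 26089.451 mm³

Volume = 26089.451 mm³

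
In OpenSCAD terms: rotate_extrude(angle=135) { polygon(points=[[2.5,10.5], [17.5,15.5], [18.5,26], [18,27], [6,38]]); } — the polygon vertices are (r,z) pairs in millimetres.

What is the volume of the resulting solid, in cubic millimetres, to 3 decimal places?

Volume = 6504.177 mm³

Profile (r,z), 5 vertices: (2.5,10.5) (17.5,15.5) (18.5,26) (18,27) (6,38)
edge 0: (2.5,10.5)→(17.5,15.5)  cross = 2.5·15.5 − 17.5·10.5 = -145.0000; (r_i+r_j)·cross = 20·-145.0000 = -2900.0000
edge 1: (17.5,15.5)→(18.5,26)  cross = 17.5·26 − 18.5·15.5 = 168.2500; (r_i+r_j)·cross = 36·168.2500 = 6057.0000
edge 2: (18.5,26)→(18,27)  cross = 18.5·27 − 18·26 = 31.5000; (r_i+r_j)·cross = 36.5·31.5000 = 1149.7500
edge 3: (18,27)→(6,38)  cross = 18·38 − 6·27 = 522.0000; (r_i+r_j)·cross = 24·522.0000 = 12528.0000
edge 4: (6,38)→(2.5,10.5)  cross = 6·10.5 − 2.5·38 = -32.0000; (r_i+r_j)·cross = 8.5·-32.0000 = -272.0000
Σcross = 544.7500 → A = |Σcross|/2 = 272.3750 mm²
Σ(r_i+r_j)·cross = 16562.7500 → first moment M = |Σ|/6 = 2760.4583
R_c = M/A = 2760.4583/272.3750 = 10.1348 mm
θ = 135° = 2.356194 rad
V = θ·R_c·A = 2.356194·10.1348·272.3750 = 6504.177 mm³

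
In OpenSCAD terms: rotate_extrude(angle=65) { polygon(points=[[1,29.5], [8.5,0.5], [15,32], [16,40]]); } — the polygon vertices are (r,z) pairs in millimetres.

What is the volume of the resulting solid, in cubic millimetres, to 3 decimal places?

Profile (r,z), 4 vertices: (1,29.5) (8.5,0.5) (15,32) (16,40)
edge 0: (1,29.5)→(8.5,0.5)  cross = 1·0.5 − 8.5·29.5 = -250.2500; (r_i+r_j)·cross = 9.5·-250.2500 = -2377.3750
edge 1: (8.5,0.5)→(15,32)  cross = 8.5·32 − 15·0.5 = 264.5000; (r_i+r_j)·cross = 23.5·264.5000 = 6215.7500
edge 2: (15,32)→(16,40)  cross = 15·40 − 16·32 = 88.0000; (r_i+r_j)·cross = 31·88.0000 = 2728.0000
edge 3: (16,40)→(1,29.5)  cross = 16·29.5 − 1·40 = 432.0000; (r_i+r_j)·cross = 17·432.0000 = 7344.0000
Σcross = 534.2500 → A = |Σcross|/2 = 267.1250 mm²
Σ(r_i+r_j)·cross = 13910.3750 → first moment M = |Σ|/6 = 2318.3958
R_c = M/A = 2318.3958/267.1250 = 8.6791 mm
θ = 65° = 1.134464 rad
V = θ·R_c·A = 1.134464·8.6791·267.1250 = 2630.137 mm³

Volume = 2630.137 mm³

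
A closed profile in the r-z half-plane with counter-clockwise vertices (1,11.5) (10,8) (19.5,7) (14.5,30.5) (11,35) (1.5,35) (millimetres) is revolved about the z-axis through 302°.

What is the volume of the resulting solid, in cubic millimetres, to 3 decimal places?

Volume = 18935.139 mm³

Profile (r,z), 6 vertices: (1,11.5) (10,8) (19.5,7) (14.5,30.5) (11,35) (1.5,35)
edge 0: (1,11.5)→(10,8)  cross = 1·8 − 10·11.5 = -107.0000; (r_i+r_j)·cross = 11·-107.0000 = -1177.0000
edge 1: (10,8)→(19.5,7)  cross = 10·7 − 19.5·8 = -86.0000; (r_i+r_j)·cross = 29.5·-86.0000 = -2537.0000
edge 2: (19.5,7)→(14.5,30.5)  cross = 19.5·30.5 − 14.5·7 = 493.2500; (r_i+r_j)·cross = 34·493.2500 = 16770.5000
edge 3: (14.5,30.5)→(11,35)  cross = 14.5·35 − 11·30.5 = 172.0000; (r_i+r_j)·cross = 25.5·172.0000 = 4386.0000
edge 4: (11,35)→(1.5,35)  cross = 11·35 − 1.5·35 = 332.5000; (r_i+r_j)·cross = 12.5·332.5000 = 4156.2500
edge 5: (1.5,35)→(1,11.5)  cross = 1.5·11.5 − 1·35 = -17.7500; (r_i+r_j)·cross = 2.5·-17.7500 = -44.3750
Σcross = 787.0000 → A = |Σcross|/2 = 393.5000 mm²
Σ(r_i+r_j)·cross = 21554.3750 → first moment M = |Σ|/6 = 3592.3958
R_c = M/A = 3592.3958/393.5000 = 9.1293 mm
θ = 302° = 5.270894 rad
V = θ·R_c·A = 5.270894·9.1293·393.5000 = 18935.139 mm³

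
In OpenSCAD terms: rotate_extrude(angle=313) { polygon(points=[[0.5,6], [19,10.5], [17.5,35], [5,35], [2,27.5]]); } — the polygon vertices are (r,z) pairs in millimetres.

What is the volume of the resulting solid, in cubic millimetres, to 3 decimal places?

Volume = 23451.122 mm³

Profile (r,z), 5 vertices: (0.5,6) (19,10.5) (17.5,35) (5,35) (2,27.5)
edge 0: (0.5,6)→(19,10.5)  cross = 0.5·10.5 − 19·6 = -108.7500; (r_i+r_j)·cross = 19.5·-108.7500 = -2120.6250
edge 1: (19,10.5)→(17.5,35)  cross = 19·35 − 17.5·10.5 = 481.2500; (r_i+r_j)·cross = 36.5·481.2500 = 17565.6250
edge 2: (17.5,35)→(5,35)  cross = 17.5·35 − 5·35 = 437.5000; (r_i+r_j)·cross = 22.5·437.5000 = 9843.7500
edge 3: (5,35)→(2,27.5)  cross = 5·27.5 − 2·35 = 67.5000; (r_i+r_j)·cross = 7·67.5000 = 472.5000
edge 4: (2,27.5)→(0.5,6)  cross = 2·6 − 0.5·27.5 = -1.7500; (r_i+r_j)·cross = 2.5·-1.7500 = -4.3750
Σcross = 875.7500 → A = |Σcross|/2 = 437.8750 mm²
Σ(r_i+r_j)·cross = 25756.8750 → first moment M = |Σ|/6 = 4292.8125
R_c = M/A = 4292.8125/437.8750 = 9.8037 mm
θ = 313° = 5.462881 rad
V = θ·R_c·A = 5.462881·9.8037·437.8750 = 23451.122 mm³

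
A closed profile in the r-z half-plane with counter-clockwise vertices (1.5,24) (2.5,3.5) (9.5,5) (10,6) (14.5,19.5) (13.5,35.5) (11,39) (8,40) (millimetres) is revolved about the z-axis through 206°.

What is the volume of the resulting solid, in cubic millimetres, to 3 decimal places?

Profile (r,z), 8 vertices: (1.5,24) (2.5,3.5) (9.5,5) (10,6) (14.5,19.5) (13.5,35.5) (11,39) (8,40)
edge 0: (1.5,24)→(2.5,3.5)  cross = 1.5·3.5 − 2.5·24 = -54.7500; (r_i+r_j)·cross = 4·-54.7500 = -219.0000
edge 1: (2.5,3.5)→(9.5,5)  cross = 2.5·5 − 9.5·3.5 = -20.7500; (r_i+r_j)·cross = 12·-20.7500 = -249.0000
edge 2: (9.5,5)→(10,6)  cross = 9.5·6 − 10·5 = 7.0000; (r_i+r_j)·cross = 19.5·7.0000 = 136.5000
edge 3: (10,6)→(14.5,19.5)  cross = 10·19.5 − 14.5·6 = 108.0000; (r_i+r_j)·cross = 24.5·108.0000 = 2646.0000
edge 4: (14.5,19.5)→(13.5,35.5)  cross = 14.5·35.5 − 13.5·19.5 = 251.5000; (r_i+r_j)·cross = 28·251.5000 = 7042.0000
edge 5: (13.5,35.5)→(11,39)  cross = 13.5·39 − 11·35.5 = 136.0000; (r_i+r_j)·cross = 24.5·136.0000 = 3332.0000
edge 6: (11,39)→(8,40)  cross = 11·40 − 8·39 = 128.0000; (r_i+r_j)·cross = 19·128.0000 = 2432.0000
edge 7: (8,40)→(1.5,24)  cross = 8·24 − 1.5·40 = 132.0000; (r_i+r_j)·cross = 9.5·132.0000 = 1254.0000
Σcross = 687.0000 → A = |Σcross|/2 = 343.5000 mm²
Σ(r_i+r_j)·cross = 16374.5000 → first moment M = |Σ|/6 = 2729.0833
R_c = M/A = 2729.0833/343.5000 = 7.9449 mm
θ = 206° = 3.595378 rad
V = θ·R_c·A = 3.595378·7.9449·343.5000 = 9812.087 mm³

Volume = 9812.087 mm³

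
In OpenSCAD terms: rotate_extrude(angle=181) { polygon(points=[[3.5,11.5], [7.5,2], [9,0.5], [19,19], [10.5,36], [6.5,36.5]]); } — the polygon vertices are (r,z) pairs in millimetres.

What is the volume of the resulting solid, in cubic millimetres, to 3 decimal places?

Volume = 10380.164 mm³

Profile (r,z), 6 vertices: (3.5,11.5) (7.5,2) (9,0.5) (19,19) (10.5,36) (6.5,36.5)
edge 0: (3.5,11.5)→(7.5,2)  cross = 3.5·2 − 7.5·11.5 = -79.2500; (r_i+r_j)·cross = 11·-79.2500 = -871.7500
edge 1: (7.5,2)→(9,0.5)  cross = 7.5·0.5 − 9·2 = -14.2500; (r_i+r_j)·cross = 16.5·-14.2500 = -235.1250
edge 2: (9,0.5)→(19,19)  cross = 9·19 − 19·0.5 = 161.5000; (r_i+r_j)·cross = 28·161.5000 = 4522.0000
edge 3: (19,19)→(10.5,36)  cross = 19·36 − 10.5·19 = 484.5000; (r_i+r_j)·cross = 29.5·484.5000 = 14292.7500
edge 4: (10.5,36)→(6.5,36.5)  cross = 10.5·36.5 − 6.5·36 = 149.2500; (r_i+r_j)·cross = 17·149.2500 = 2537.2500
edge 5: (6.5,36.5)→(3.5,11.5)  cross = 6.5·11.5 − 3.5·36.5 = -53.0000; (r_i+r_j)·cross = 10·-53.0000 = -530.0000
Σcross = 648.7500 → A = |Σcross|/2 = 324.3750 mm²
Σ(r_i+r_j)·cross = 19715.1250 → first moment M = |Σ|/6 = 3285.8542
R_c = M/A = 3285.8542/324.3750 = 10.1298 mm
θ = 181° = 3.159046 rad
V = θ·R_c·A = 3.159046·10.1298·324.3750 = 10380.164 mm³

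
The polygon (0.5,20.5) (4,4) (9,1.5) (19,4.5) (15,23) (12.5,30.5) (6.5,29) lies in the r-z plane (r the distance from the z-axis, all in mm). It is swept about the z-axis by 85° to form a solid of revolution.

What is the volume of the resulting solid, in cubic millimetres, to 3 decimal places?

Volume = 5136.969 mm³

Profile (r,z), 7 vertices: (0.5,20.5) (4,4) (9,1.5) (19,4.5) (15,23) (12.5,30.5) (6.5,29)
edge 0: (0.5,20.5)→(4,4)  cross = 0.5·4 − 4·20.5 = -80.0000; (r_i+r_j)·cross = 4.5·-80.0000 = -360.0000
edge 1: (4,4)→(9,1.5)  cross = 4·1.5 − 9·4 = -30.0000; (r_i+r_j)·cross = 13·-30.0000 = -390.0000
edge 2: (9,1.5)→(19,4.5)  cross = 9·4.5 − 19·1.5 = 12.0000; (r_i+r_j)·cross = 28·12.0000 = 336.0000
edge 3: (19,4.5)→(15,23)  cross = 19·23 − 15·4.5 = 369.5000; (r_i+r_j)·cross = 34·369.5000 = 12563.0000
edge 4: (15,23)→(12.5,30.5)  cross = 15·30.5 − 12.5·23 = 170.0000; (r_i+r_j)·cross = 27.5·170.0000 = 4675.0000
edge 5: (12.5,30.5)→(6.5,29)  cross = 12.5·29 − 6.5·30.5 = 164.2500; (r_i+r_j)·cross = 19·164.2500 = 3120.7500
edge 6: (6.5,29)→(0.5,20.5)  cross = 6.5·20.5 − 0.5·29 = 118.7500; (r_i+r_j)·cross = 7·118.7500 = 831.2500
Σcross = 724.5000 → A = |Σcross|/2 = 362.2500 mm²
Σ(r_i+r_j)·cross = 20776.0000 → first moment M = |Σ|/6 = 3462.6667
R_c = M/A = 3462.6667/362.2500 = 9.5588 mm
θ = 85° = 1.483530 rad
V = θ·R_c·A = 1.483530·9.5588·362.2500 = 5136.969 mm³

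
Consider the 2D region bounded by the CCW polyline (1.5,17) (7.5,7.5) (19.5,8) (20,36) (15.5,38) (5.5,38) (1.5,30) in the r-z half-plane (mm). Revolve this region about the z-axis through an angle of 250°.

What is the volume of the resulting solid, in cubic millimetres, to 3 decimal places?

Profile (r,z), 7 vertices: (1.5,17) (7.5,7.5) (19.5,8) (20,36) (15.5,38) (5.5,38) (1.5,30)
edge 0: (1.5,17)→(7.5,7.5)  cross = 1.5·7.5 − 7.5·17 = -116.2500; (r_i+r_j)·cross = 9·-116.2500 = -1046.2500
edge 1: (7.5,7.5)→(19.5,8)  cross = 7.5·8 − 19.5·7.5 = -86.2500; (r_i+r_j)·cross = 27·-86.2500 = -2328.7500
edge 2: (19.5,8)→(20,36)  cross = 19.5·36 − 20·8 = 542.0000; (r_i+r_j)·cross = 39.5·542.0000 = 21409.0000
edge 3: (20,36)→(15.5,38)  cross = 20·38 − 15.5·36 = 202.0000; (r_i+r_j)·cross = 35.5·202.0000 = 7171.0000
edge 4: (15.5,38)→(5.5,38)  cross = 15.5·38 − 5.5·38 = 380.0000; (r_i+r_j)·cross = 21·380.0000 = 7980.0000
edge 5: (5.5,38)→(1.5,30)  cross = 5.5·30 − 1.5·38 = 108.0000; (r_i+r_j)·cross = 7·108.0000 = 756.0000
edge 6: (1.5,30)→(1.5,17)  cross = 1.5·17 − 1.5·30 = -19.5000; (r_i+r_j)·cross = 3·-19.5000 = -58.5000
Σcross = 1010.0000 → A = |Σcross|/2 = 505.0000 mm²
Σ(r_i+r_j)·cross = 33882.5000 → first moment M = |Σ|/6 = 5647.0833
R_c = M/A = 5647.0833/505.0000 = 11.1823 mm
θ = 250° = 4.363323 rad
V = θ·R_c·A = 4.363323·11.1823·505.0000 = 24640.049 mm³

Volume = 24640.049 mm³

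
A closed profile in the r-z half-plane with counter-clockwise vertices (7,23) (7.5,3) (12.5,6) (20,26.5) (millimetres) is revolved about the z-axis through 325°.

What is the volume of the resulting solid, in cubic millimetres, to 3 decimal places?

Volume = 11562.434 mm³

Profile (r,z), 4 vertices: (7,23) (7.5,3) (12.5,6) (20,26.5)
edge 0: (7,23)→(7.5,3)  cross = 7·3 − 7.5·23 = -151.5000; (r_i+r_j)·cross = 14.5·-151.5000 = -2196.7500
edge 1: (7.5,3)→(12.5,6)  cross = 7.5·6 − 12.5·3 = 7.5000; (r_i+r_j)·cross = 20·7.5000 = 150.0000
edge 2: (12.5,6)→(20,26.5)  cross = 12.5·26.5 − 20·6 = 211.2500; (r_i+r_j)·cross = 32.5·211.2500 = 6865.6250
edge 3: (20,26.5)→(7,23)  cross = 20·23 − 7·26.5 = 274.5000; (r_i+r_j)·cross = 27·274.5000 = 7411.5000
Σcross = 341.7500 → A = |Σcross|/2 = 170.8750 mm²
Σ(r_i+r_j)·cross = 12230.3750 → first moment M = |Σ|/6 = 2038.3958
R_c = M/A = 2038.3958/170.8750 = 11.9292 mm
θ = 325° = 5.672320 rad
V = θ·R_c·A = 5.672320·11.9292·170.8750 = 11562.434 mm³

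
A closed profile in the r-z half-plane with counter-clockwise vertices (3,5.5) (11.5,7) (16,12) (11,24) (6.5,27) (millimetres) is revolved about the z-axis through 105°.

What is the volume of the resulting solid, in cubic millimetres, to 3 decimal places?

Volume = 2731.789 mm³

Profile (r,z), 5 vertices: (3,5.5) (11.5,7) (16,12) (11,24) (6.5,27)
edge 0: (3,5.5)→(11.5,7)  cross = 3·7 − 11.5·5.5 = -42.2500; (r_i+r_j)·cross = 14.5·-42.2500 = -612.6250
edge 1: (11.5,7)→(16,12)  cross = 11.5·12 − 16·7 = 26.0000; (r_i+r_j)·cross = 27.5·26.0000 = 715.0000
edge 2: (16,12)→(11,24)  cross = 16·24 − 11·12 = 252.0000; (r_i+r_j)·cross = 27·252.0000 = 6804.0000
edge 3: (11,24)→(6.5,27)  cross = 11·27 − 6.5·24 = 141.0000; (r_i+r_j)·cross = 17.5·141.0000 = 2467.5000
edge 4: (6.5,27)→(3,5.5)  cross = 6.5·5.5 − 3·27 = -45.2500; (r_i+r_j)·cross = 9.5·-45.2500 = -429.8750
Σcross = 331.5000 → A = |Σcross|/2 = 165.7500 mm²
Σ(r_i+r_j)·cross = 8944.0000 → first moment M = |Σ|/6 = 1490.6667
R_c = M/A = 1490.6667/165.7500 = 8.9935 mm
θ = 105° = 1.832596 rad
V = θ·R_c·A = 1.832596·8.9935·165.7500 = 2731.789 mm³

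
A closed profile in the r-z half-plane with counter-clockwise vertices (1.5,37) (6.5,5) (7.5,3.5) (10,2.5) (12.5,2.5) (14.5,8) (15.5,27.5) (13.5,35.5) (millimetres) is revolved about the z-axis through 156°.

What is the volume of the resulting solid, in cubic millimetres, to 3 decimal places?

Profile (r,z), 8 vertices: (1.5,37) (6.5,5) (7.5,3.5) (10,2.5) (12.5,2.5) (14.5,8) (15.5,27.5) (13.5,35.5)
edge 0: (1.5,37)→(6.5,5)  cross = 1.5·5 − 6.5·37 = -233.0000; (r_i+r_j)·cross = 8·-233.0000 = -1864.0000
edge 1: (6.5,5)→(7.5,3.5)  cross = 6.5·3.5 − 7.5·5 = -14.7500; (r_i+r_j)·cross = 14·-14.7500 = -206.5000
edge 2: (7.5,3.5)→(10,2.5)  cross = 7.5·2.5 − 10·3.5 = -16.2500; (r_i+r_j)·cross = 17.5·-16.2500 = -284.3750
edge 3: (10,2.5)→(12.5,2.5)  cross = 10·2.5 − 12.5·2.5 = -6.2500; (r_i+r_j)·cross = 22.5·-6.2500 = -140.6250
edge 4: (12.5,2.5)→(14.5,8)  cross = 12.5·8 − 14.5·2.5 = 63.7500; (r_i+r_j)·cross = 27·63.7500 = 1721.2500
edge 5: (14.5,8)→(15.5,27.5)  cross = 14.5·27.5 − 15.5·8 = 274.7500; (r_i+r_j)·cross = 30·274.7500 = 8242.5000
edge 6: (15.5,27.5)→(13.5,35.5)  cross = 15.5·35.5 − 13.5·27.5 = 179.0000; (r_i+r_j)·cross = 29·179.0000 = 5191.0000
edge 7: (13.5,35.5)→(1.5,37)  cross = 13.5·37 − 1.5·35.5 = 446.2500; (r_i+r_j)·cross = 15·446.2500 = 6693.7500
Σcross = 693.5000 → A = |Σcross|/2 = 346.7500 mm²
Σ(r_i+r_j)·cross = 19353.0000 → first moment M = |Σ|/6 = 3225.5000
R_c = M/A = 3225.5000/346.7500 = 9.3021 mm
θ = 156° = 2.722714 rad
V = θ·R_c·A = 2.722714·9.3021·346.7500 = 8782.113 mm³

Volume = 8782.113 mm³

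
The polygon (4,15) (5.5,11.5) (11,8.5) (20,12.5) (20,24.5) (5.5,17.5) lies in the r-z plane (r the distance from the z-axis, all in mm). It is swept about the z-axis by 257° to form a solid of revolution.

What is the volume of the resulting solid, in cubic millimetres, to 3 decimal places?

Profile (r,z), 6 vertices: (4,15) (5.5,11.5) (11,8.5) (20,12.5) (20,24.5) (5.5,17.5)
edge 0: (4,15)→(5.5,11.5)  cross = 4·11.5 − 5.5·15 = -36.5000; (r_i+r_j)·cross = 9.5·-36.5000 = -346.7500
edge 1: (5.5,11.5)→(11,8.5)  cross = 5.5·8.5 − 11·11.5 = -79.7500; (r_i+r_j)·cross = 16.5·-79.7500 = -1315.8750
edge 2: (11,8.5)→(20,12.5)  cross = 11·12.5 − 20·8.5 = -32.5000; (r_i+r_j)·cross = 31·-32.5000 = -1007.5000
edge 3: (20,12.5)→(20,24.5)  cross = 20·24.5 − 20·12.5 = 240.0000; (r_i+r_j)·cross = 40·240.0000 = 9600.0000
edge 4: (20,24.5)→(5.5,17.5)  cross = 20·17.5 − 5.5·24.5 = 215.2500; (r_i+r_j)·cross = 25.5·215.2500 = 5488.8750
edge 5: (5.5,17.5)→(4,15)  cross = 5.5·15 − 4·17.5 = 12.5000; (r_i+r_j)·cross = 9.5·12.5000 = 118.7500
Σcross = 319.0000 → A = |Σcross|/2 = 159.5000 mm²
Σ(r_i+r_j)·cross = 12537.5000 → first moment M = |Σ|/6 = 2089.5833
R_c = M/A = 2089.5833/159.5000 = 13.1008 mm
θ = 257° = 4.485496 rad
V = θ·R_c·A = 4.485496·13.1008·159.5000 = 9372.818 mm³

Volume = 9372.818 mm³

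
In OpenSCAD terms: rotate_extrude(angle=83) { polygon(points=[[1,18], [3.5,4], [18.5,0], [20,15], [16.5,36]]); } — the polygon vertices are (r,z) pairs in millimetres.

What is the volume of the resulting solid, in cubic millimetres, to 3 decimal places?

Volume = 7388.944 mm³

Profile (r,z), 5 vertices: (1,18) (3.5,4) (18.5,0) (20,15) (16.5,36)
edge 0: (1,18)→(3.5,4)  cross = 1·4 − 3.5·18 = -59.0000; (r_i+r_j)·cross = 4.5·-59.0000 = -265.5000
edge 1: (3.5,4)→(18.5,0)  cross = 3.5·0 − 18.5·4 = -74.0000; (r_i+r_j)·cross = 22·-74.0000 = -1628.0000
edge 2: (18.5,0)→(20,15)  cross = 18.5·15 − 20·0 = 277.5000; (r_i+r_j)·cross = 38.5·277.5000 = 10683.7500
edge 3: (20,15)→(16.5,36)  cross = 20·36 − 16.5·15 = 472.5000; (r_i+r_j)·cross = 36.5·472.5000 = 17246.2500
edge 4: (16.5,36)→(1,18)  cross = 16.5·18 − 1·36 = 261.0000; (r_i+r_j)·cross = 17.5·261.0000 = 4567.5000
Σcross = 878.0000 → A = |Σcross|/2 = 439.0000 mm²
Σ(r_i+r_j)·cross = 30604.0000 → first moment M = |Σ|/6 = 5100.6667
R_c = M/A = 5100.6667/439.0000 = 11.6188 mm
θ = 83° = 1.448623 rad
V = θ·R_c·A = 1.448623·11.6188·439.0000 = 7388.944 mm³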